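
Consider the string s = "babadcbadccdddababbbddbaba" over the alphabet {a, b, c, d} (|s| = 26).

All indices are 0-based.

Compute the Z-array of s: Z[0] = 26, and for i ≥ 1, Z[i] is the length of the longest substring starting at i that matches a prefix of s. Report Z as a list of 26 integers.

[26, 0, 2, 0, 0, 0, 2, 0, 0, 0, 0, 0, 0, 0, 0, 3, 0, 1, 1, 1, 0, 0, 4, 0, 2, 0]

Z[0]=26
i=1: i≥r, start 0; Z[1]=0
i=2: i≥r, start 0; Z[2]=2 extend→box=[2,4)
i=3: min(r-i=1, Z[1]=0)=0; Z[3]=0
i=4: i≥r, start 0; Z[4]=0
i=5: i≥r, start 0; Z[5]=0
i=6: i≥r, start 0; Z[6]=2 extend→box=[6,8)
i=7: min(r-i=1, Z[1]=0)=0; Z[7]=0
i=8: i≥r, start 0; Z[8]=0
i=9: i≥r, start 0; Z[9]=0
i=10: i≥r, start 0; Z[10]=0
i=11: i≥r, start 0; Z[11]=0
i=12: i≥r, start 0; Z[12]=0
i=13: i≥r, start 0; Z[13]=0
i=14: i≥r, start 0; Z[14]=0
i=15: i≥r, start 0; Z[15]=3 extend→box=[15,18)
i=16: min(r-i=2, Z[1]=0)=0; Z[16]=0
i=17: min(r-i=1, Z[2]=2)=1; Z[17]=1
i=18: i≥r, start 0; Z[18]=1 extend→box=[18,19)
i=19: i≥r, start 0; Z[19]=1 extend→box=[19,20)
i=20: i≥r, start 0; Z[20]=0
i=21: i≥r, start 0; Z[21]=0
i=22: i≥r, start 0; Z[22]=4 extend→box=[22,26)
i=23: min(r-i=3, Z[1]=0)=0; Z[23]=0
i=24: min(r-i=2, Z[2]=2)=2; Z[24]=2
i=25: min(r-i=1, Z[3]=0)=0; Z[25]=0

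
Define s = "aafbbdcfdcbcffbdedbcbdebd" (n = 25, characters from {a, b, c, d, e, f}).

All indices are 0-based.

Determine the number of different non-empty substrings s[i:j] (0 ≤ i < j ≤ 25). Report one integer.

rank→(start, suffix):
  0 → (0, 'aafbbdcfdcbcffbdedbcbdebd')
  1 → (1, 'afbbdcfdcbcffbdedbcbdebd')
  2 → (3, 'bbdcfdcbcffbdedbcbdebd')
  3 → (18, 'bcbdebd')
  4 → (10, 'bcffbdedbcbdebd')
  5 → (23, 'bd')
  6 → (4, 'bdcfdcbcffbdedbcbdebd')
  7 → (20, 'bdebd')
  8 → (14, 'bdedbcbdebd')
  9 → (9, 'cbcffbdedbcbdebd')
  10 → (19, 'cbdebd')
  11 → (6, 'cfdcbcffbdedbcbdebd')
  12 → (11, 'cffbdedbcbdebd')
  13 → (24, 'd')
  14 → (17, 'dbcbdebd')
  15 → (8, 'dcbcffbdedbcbdebd')
  16 → (5, 'dcfdcbcffbdedbcbdebd')
  17 → (21, 'debd')
  18 → (15, 'dedbcbdebd')
  19 → (22, 'ebd')
  20 → (16, 'edbcbdebd')
  21 → (2, 'fbbdcfdcbcffbdedbcbdebd')
  22 → (13, 'fbdedbcbdebd')
  23 → (7, 'fdcbcffbdedbcbdebd')
  24 → (12, 'ffbdedbcbdebd')

SA = [0, 1, 3, 18, 10, 23, 4, 20, 14, 9, 19, 6, 11, 24, 17, 8, 5, 21, 15, 22, 16, 2, 13, 7, 12]
[i] adj suffixes → lcp
  [1] 0/1 → 1 ('a')
  [2] 1/3 → 0 ('')
  [3] 3/18 → 1 ('b')
  [4] 18/10 → 2 ('bc')
  [5] 10/23 → 1 ('b')
  [6] 23/4 → 2 ('bd')
  [7] 4/20 → 2 ('bd')
  [8] 20/14 → 3 ('bde')
  [9] 14/9 → 0 ('')
  [10] 9/19 → 2 ('cb')
  [11] 19/6 → 1 ('c')
  [12] 6/11 → 2 ('cf')
  [13] 11/24 → 0 ('')
  [14] 24/17 → 1 ('d')
  [15] 17/8 → 1 ('d')
  [16] 8/5 → 2 ('dc')
  [17] 5/21 → 1 ('d')
  [18] 21/15 → 2 ('de')
  [19] 15/22 → 0 ('')
  [20] 22/16 → 1 ('e')
  [21] 16/2 → 0 ('')
  [22] 2/13 → 2 ('fb')
  [23] 13/7 → 1 ('f')
  [24] 7/12 → 1 ('f')

n(n+1)/2 = 25·26/2 = 325
Σ LCP = 0 + 1 + 0 + 1 + 2 + 1 + 2 + 2 + 3 + 0 + 2 + 1 + 2 + 0 + 1 + 1 + 2 + 1 + 2 + 0 + 1 + 0 + 2 + 1 + 1 = 29
distinct = 325 − 29 = 296

296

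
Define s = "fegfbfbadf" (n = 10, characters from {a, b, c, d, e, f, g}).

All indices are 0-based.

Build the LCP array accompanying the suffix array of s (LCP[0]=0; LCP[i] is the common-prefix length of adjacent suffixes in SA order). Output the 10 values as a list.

rank→(start, suffix):
  0 → (7, 'adf')
  1 → (6, 'badf')
  2 → (4, 'bfbadf')
  3 → (8, 'df')
  4 → (1, 'egfbfbadf')
  5 → (9, 'f')
  6 → (5, 'fbadf')
  7 → (3, 'fbfbadf')
  8 → (0, 'fegfbfbadf')
  9 → (2, 'gfbfbadf')

SA = [7, 6, 4, 8, 1, 9, 5, 3, 0, 2]
rank  pair      lcp
   1  s[7:],s[6:]  0  ''
   2  s[6:],s[4:]  1  'b'
   3  s[4:],s[8:]  0  ''
   4  s[8:],s[1:]  0  ''
   5  s[1:],s[9:]  0  ''
   6  s[9:],s[5:]  1  'f'
   7  s[5:],s[3:]  2  'fb'
   8  s[3:],s[0:]  1  'f'
   9  s[0:],s[2:]  0  ''

[0, 0, 1, 0, 0, 0, 1, 2, 1, 0]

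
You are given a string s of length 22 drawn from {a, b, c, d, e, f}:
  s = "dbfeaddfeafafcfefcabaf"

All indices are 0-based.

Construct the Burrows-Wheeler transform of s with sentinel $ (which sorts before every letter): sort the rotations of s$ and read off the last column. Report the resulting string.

fcebefadff$adfffaaeabdc

rank  rotation                 last
    0  $dbfeaddfeafafcfefcabaf  f
    1  abaf$dbfeaddfeafafcfefc  c
    2  addfeafafcfefcabaf$dbfe  e
    3  af$dbfeaddfeafafcfefcab  b
    4  afafcfefcabaf$dbfeaddfe  e
    5  afcfefcabaf$dbfeaddfeaf  f
    6  baf$dbfeaddfeafafcfefca  a
    7  bfeaddfeafafcfefcabaf$d  d
    8  cabaf$dbfeaddfeafafcfef  f
    9  cfefcabaf$dbfeaddfeafaf  f
   10  dbfeaddfeafafcfefcabaf$  $
   11  ddfeafafcfefcabaf$dbfea  a
   12  dfeafafcfefcabaf$dbfead  d
   13  eaddfeafafcfefcabaf$dbf  f
   14  eafafcfefcabaf$dbfeaddf  f
   15  efcabaf$dbfeaddfeafafcf  f
   16  f$dbfeaddfeafafcfefcaba  a
   17  fafcfefcabaf$dbfeaddfea  a
   18  fcabaf$dbfeaddfeafafcfe  e
   19  fcfefcabaf$dbfeaddfeafa  a
   20  feaddfeafafcfefcabaf$db  b
   21  feafafcfefcabaf$dbfeadd  d
   22  fefcabaf$dbfeaddfeafafc  c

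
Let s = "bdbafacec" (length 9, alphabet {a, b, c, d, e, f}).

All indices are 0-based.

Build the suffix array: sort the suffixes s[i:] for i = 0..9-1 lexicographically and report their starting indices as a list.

sorted suffixes:
  #0 SA[0]=5  'acec'
  #1 SA[1]=3  'afacec'
  #2 SA[2]=2  'bafacec'
  #3 SA[3]=0  'bdbafacec'
  #4 SA[4]=8  'c'
  #5 SA[5]=6  'cec'
  #6 SA[6]=1  'dbafacec'
  #7 SA[7]=7  'ec'
  #8 SA[8]=4  'facec'

[5, 3, 2, 0, 8, 6, 1, 7, 4]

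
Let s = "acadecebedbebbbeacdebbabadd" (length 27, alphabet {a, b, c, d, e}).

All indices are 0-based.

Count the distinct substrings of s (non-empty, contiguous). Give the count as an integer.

345

rank | idx | suffix
   0 |  22 | abadd
   1 |   0 | acadecebedbebbbeacdebbabadd
   2 |  16 | acdebbabadd
   3 |  24 | add
   4 |   2 | adecebedbebbbeacdebbabadd
   5 |  21 | babadd
   6 |  23 | badd
   7 |  20 | bbabadd
   8 |  12 | bbbeacdebbabadd
   9 |  13 | bbeacdebbabadd
  10 |  14 | beacdebbabadd
  11 |  10 | bebbbeacdebbabadd
  12 |   7 | bedbebbbeacdebbabadd
  13 |   1 | cadecebedbebbbeacdebbabadd
  14 |  17 | cdebbabadd
  15 |   5 | cebedbebbbeacdebbabadd
  16 |  26 | d
  17 |   9 | dbebbbeacdebbabadd
  18 |  25 | dd
  19 |  18 | debbabadd
  20 |   3 | decebedbebbbeacdebbabadd
  21 |  15 | eacdebbabadd
  22 |  19 | ebbabadd
  23 |  11 | ebbbeacdebbabadd
  24 |   6 | ebedbebbbeacdebbabadd
  25 |   4 | ecebedbebbbeacdebbabadd
  26 |   8 | edbebbbeacdebbabadd

SA = [22, 0, 16, 24, 2, 21, 23, 20, 12, 13, 14, 10, 7, 1, 17, 5, 26, 9, 25, 18, 3, 15, 19, 11, 6, 4, 8]
[i] adj suffixes → lcp
  [1] 22/0 → 1 ('a')
  [2] 0/16 → 2 ('ac')
  [3] 16/24 → 1 ('a')
  [4] 24/2 → 2 ('ad')
  [5] 2/21 → 0 ('')
  [6] 21/23 → 2 ('ba')
  [7] 23/20 → 1 ('b')
  [8] 20/12 → 2 ('bb')
  [9] 12/13 → 2 ('bb')
  [10] 13/14 → 1 ('b')
  [11] 14/10 → 2 ('be')
  [12] 10/7 → 2 ('be')
  [13] 7/1 → 0 ('')
  [14] 1/17 → 1 ('c')
  [15] 17/5 → 1 ('c')
  [16] 5/26 → 0 ('')
  [17] 26/9 → 1 ('d')
  [18] 9/25 → 1 ('d')
  [19] 25/18 → 1 ('d')
  [20] 18/3 → 2 ('de')
  [21] 3/15 → 0 ('')
  [22] 15/19 → 1 ('e')
  [23] 19/11 → 3 ('ebb')
  [24] 11/6 → 2 ('eb')
  [25] 6/4 → 1 ('e')
  [26] 4/8 → 1 ('e')

n(n+1)/2 = 27·28/2 = 378
Σ LCP = 0 + 1 + 2 + 1 + 2 + 0 + 2 + 1 + 2 + 2 + 1 + 2 + 2 + 0 + 1 + 1 + 0 + 1 + 1 + 1 + 2 + 0 + 1 + 3 + 2 + 1 + 1 = 33
distinct = 378 − 33 = 345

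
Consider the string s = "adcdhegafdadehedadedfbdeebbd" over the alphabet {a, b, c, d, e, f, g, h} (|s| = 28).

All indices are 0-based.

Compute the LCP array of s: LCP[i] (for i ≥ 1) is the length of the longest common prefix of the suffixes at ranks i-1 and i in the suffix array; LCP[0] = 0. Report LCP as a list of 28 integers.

sorted suffixes:
  #0 SA[0]=0  'adcdhegafdadehedadedfbdeebbd'
  #1 SA[1]=16  'adedfbdeebbd'
  #2 SA[2]=10  'adehedadedfbdeebbd'
  #3 SA[3]=7  'afdadehedadedfbdeebbd'
  #4 SA[4]=25  'bbd'
  #5 SA[5]=26  'bd'
  #6 SA[6]=21  'bdeebbd'
  #7 SA[7]=2  'cdhegafdadehedadedfbdeebbd'
  #8 SA[8]=27  'd'
  #9 SA[9]=15  'dadedfbdeebbd'
  #10 SA[10]=9  'dadehedadedfbdeebbd'
  #11 SA[11]=1  'dcdhegafdadehedadedfbdeebbd'
  #12 SA[12]=17  'dedfbdeebbd'
  #13 SA[13]=22  'deebbd'
  #14 SA[14]=11  'dehedadedfbdeebbd'
  #15 SA[15]=19  'dfbdeebbd'
  #16 SA[16]=3  'dhegafdadehedadedfbdeebbd'
  #17 SA[17]=24  'ebbd'
  #18 SA[18]=14  'edadedfbdeebbd'
  #19 SA[19]=18  'edfbdeebbd'
  #20 SA[20]=23  'eebbd'
  #21 SA[21]=5  'egafdadehedadedfbdeebbd'
  #22 SA[22]=12  'ehedadedfbdeebbd'
  #23 SA[23]=20  'fbdeebbd'
  #24 SA[24]=8  'fdadehedadedfbdeebbd'
  #25 SA[25]=6  'gafdadehedadedfbdeebbd'
  #26 SA[26]=13  'hedadedfbdeebbd'
  #27 SA[27]=4  'hegafdadehedadedfbdeebbd'

SA = [0, 16, 10, 7, 25, 26, 21, 2, 27, 15, 9, 1, 17, 22, 11, 19, 3, 24, 14, 18, 23, 5, 12, 20, 8, 6, 13, 4]
i: (SA[i-1],SA[i]) lcp shared
  1: (0,16) 2 'ad'
  2: (16,10) 3 'ade'
  3: (10,7) 1 'a'
  4: (7,25) 0 ''
  5: (25,26) 1 'b'
  6: (26,21) 2 'bd'
  7: (21,2) 0 ''
  8: (2,27) 0 ''
  9: (27,15) 1 'd'
  10: (15,9) 4 'dade'
  11: (9,1) 1 'd'
  12: (1,17) 1 'd'
  13: (17,22) 2 'de'
  14: (22,11) 2 'de'
  15: (11,19) 1 'd'
  16: (19,3) 1 'd'
  17: (3,24) 0 ''
  18: (24,14) 1 'e'
  19: (14,18) 2 'ed'
  20: (18,23) 1 'e'
  21: (23,5) 1 'e'
  22: (5,12) 1 'e'
  23: (12,20) 0 ''
  24: (20,8) 1 'f'
  25: (8,6) 0 ''
  26: (6,13) 0 ''
  27: (13,4) 2 'he'

[0, 2, 3, 1, 0, 1, 2, 0, 0, 1, 4, 1, 1, 2, 2, 1, 1, 0, 1, 2, 1, 1, 1, 0, 1, 0, 0, 2]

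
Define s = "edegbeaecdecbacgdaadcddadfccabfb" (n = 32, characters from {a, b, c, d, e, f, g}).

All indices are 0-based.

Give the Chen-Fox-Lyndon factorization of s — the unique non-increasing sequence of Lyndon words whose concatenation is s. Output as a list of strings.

emit factor 1: 'e' (i=0, period=1)
emit factor 2: 'deg' (i=1, period=3)
emit factor 3: 'be' (i=4, period=2)
emit factor 4: 'aecdecb' (i=6, period=7)
emit factor 5: 'acgd' (i=13, period=4)
emit factor 6: 'aadcddadfccabfb' (i=17, period=15)

["e", "deg", "be", "aecdecb", "acgd", "aadcddadfccabfb"]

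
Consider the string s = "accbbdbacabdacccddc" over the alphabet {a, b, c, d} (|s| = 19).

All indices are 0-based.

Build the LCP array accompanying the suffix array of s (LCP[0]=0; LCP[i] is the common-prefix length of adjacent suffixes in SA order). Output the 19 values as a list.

[0, 1, 2, 3, 0, 1, 1, 2, 0, 1, 1, 1, 2, 2, 1, 0, 1, 1, 1]

rank | idx | suffix
   0 |   9 | abdacccddc
   1 |   7 | acabdacccddc
   2 |   0 | accbbdbacabdacccddc
   3 |  12 | acccddc
   4 |   6 | bacabdacccddc
   5 |   3 | bbdbacabdacccddc
   6 |  10 | bdacccddc
   7 |   4 | bdbacabdacccddc
   8 |  18 | c
   9 |   8 | cabdacccddc
  10 |   2 | cbbdbacabdacccddc
  11 |   1 | ccbbdbacabdacccddc
  12 |  13 | cccddc
  13 |  14 | ccddc
  14 |  15 | cddc
  15 |  11 | dacccddc
  16 |   5 | dbacabdacccddc
  17 |  17 | dc
  18 |  16 | ddc

SA = [9, 7, 0, 12, 6, 3, 10, 4, 18, 8, 2, 1, 13, 14, 15, 11, 5, 17, 16]
rank  pair      lcp
   1  s[9:],s[7:]  1  'a'
   2  s[7:],s[0:]  2  'ac'
   3  s[0:],s[12:]  3  'acc'
   4  s[12:],s[6:]  0  ''
   5  s[6:],s[3:]  1  'b'
   6  s[3:],s[10:]  1  'b'
   7  s[10:],s[4:]  2  'bd'
   8  s[4:],s[18:]  0  ''
   9  s[18:],s[8:]  1  'c'
  10  s[8:],s[2:]  1  'c'
  11  s[2:],s[1:]  1  'c'
  12  s[1:],s[13:]  2  'cc'
  13  s[13:],s[14:]  2  'cc'
  14  s[14:],s[15:]  1  'c'
  15  s[15:],s[11:]  0  ''
  16  s[11:],s[5:]  1  'd'
  17  s[5:],s[17:]  1  'd'
  18  s[17:],s[16:]  1  'd'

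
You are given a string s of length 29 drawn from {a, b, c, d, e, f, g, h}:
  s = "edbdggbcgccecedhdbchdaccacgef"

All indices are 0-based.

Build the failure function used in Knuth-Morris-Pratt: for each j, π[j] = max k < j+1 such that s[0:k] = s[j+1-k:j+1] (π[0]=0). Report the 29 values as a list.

[0, 0, 0, 0, 0, 0, 0, 0, 0, 0, 0, 1, 0, 1, 2, 0, 0, 0, 0, 0, 0, 0, 0, 0, 0, 0, 0, 1, 0]

π[0] = 0
j=1 s[j]='d': π[1]=0 (border '')
j=2 s[j]='b': π[2]=0 (border '')
j=3 s[j]='d': π[3]=0 (border '')
j=4 s[j]='g': π[4]=0 (border '')
j=5 s[j]='g': π[5]=0 (border '')
j=6 s[j]='b': π[6]=0 (border '')
j=7 s[j]='c': π[7]=0 (border '')
j=8 s[j]='g': π[8]=0 (border '')
j=9 s[j]='c': π[9]=0 (border '')
j=10 s[j]='c': π[10]=0 (border '')
j=11 s[j]='e': π[11]=1 (border 'e')
j=12 s[j]='c': k: 1→0; π[12]=0 (border '')
j=13 s[j]='e': π[13]=1 (border 'e')
j=14 s[j]='d': π[14]=2 (border 'ed')
j=15 s[j]='h': k: 2→0; π[15]=0 (border '')
j=16 s[j]='d': π[16]=0 (border '')
j=17 s[j]='b': π[17]=0 (border '')
j=18 s[j]='c': π[18]=0 (border '')
j=19 s[j]='h': π[19]=0 (border '')
j=20 s[j]='d': π[20]=0 (border '')
j=21 s[j]='a': π[21]=0 (border '')
j=22 s[j]='c': π[22]=0 (border '')
j=23 s[j]='c': π[23]=0 (border '')
j=24 s[j]='a': π[24]=0 (border '')
j=25 s[j]='c': π[25]=0 (border '')
j=26 s[j]='g': π[26]=0 (border '')
j=27 s[j]='e': π[27]=1 (border 'e')
j=28 s[j]='f': k: 1→0; π[28]=0 (border '')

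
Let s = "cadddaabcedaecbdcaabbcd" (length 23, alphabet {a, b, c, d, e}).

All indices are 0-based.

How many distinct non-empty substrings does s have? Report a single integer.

rank→(start, suffix):
  0 → (17, 'aabbcd')
  1 → (5, 'aabcedaecbdcaabbcd')
  2 → (18, 'abbcd')
  3 → (6, 'abcedaecbdcaabbcd')
  4 → (1, 'adddaabcedaecbdcaabbcd')
  5 → (11, 'aecbdcaabbcd')
  6 → (19, 'bbcd')
  7 → (20, 'bcd')
  8 → (7, 'bcedaecbdcaabbcd')
  9 → (14, 'bdcaabbcd')
  10 → (16, 'caabbcd')
  11 → (0, 'cadddaabcedaecbdcaabbcd')
  12 → (13, 'cbdcaabbcd')
  13 → (21, 'cd')
  14 → (8, 'cedaecbdcaabbcd')
  15 → (22, 'd')
  16 → (4, 'daabcedaecbdcaabbcd')
  17 → (10, 'daecbdcaabbcd')
  18 → (15, 'dcaabbcd')
  19 → (3, 'ddaabcedaecbdcaabbcd')
  20 → (2, 'dddaabcedaecbdcaabbcd')
  21 → (12, 'ecbdcaabbcd')
  22 → (9, 'edaecbdcaabbcd')

SA = [17, 5, 18, 6, 1, 11, 19, 20, 7, 14, 16, 0, 13, 21, 8, 22, 4, 10, 15, 3, 2, 12, 9]
rank  pair      lcp
   1  s[17:],s[5:]  3  'aab'
   2  s[5:],s[18:]  1  'a'
   3  s[18:],s[6:]  2  'ab'
   4  s[6:],s[1:]  1  'a'
   5  s[1:],s[11:]  1  'a'
   6  s[11:],s[19:]  0  ''
   7  s[19:],s[20:]  1  'b'
   8  s[20:],s[7:]  2  'bc'
   9  s[7:],s[14:]  1  'b'
  10  s[14:],s[16:]  0  ''
  11  s[16:],s[0:]  2  'ca'
  12  s[0:],s[13:]  1  'c'
  13  s[13:],s[21:]  1  'c'
  14  s[21:],s[8:]  1  'c'
  15  s[8:],s[22:]  0  ''
  16  s[22:],s[4:]  1  'd'
  17  s[4:],s[10:]  2  'da'
  18  s[10:],s[15:]  1  'd'
  19  s[15:],s[3:]  1  'd'
  20  s[3:],s[2:]  2  'dd'
  21  s[2:],s[12:]  0  ''
  22  s[12:],s[9:]  1  'e'

n(n+1)/2 = 23·24/2 = 276
Σ LCP = 0 + 3 + 1 + 2 + 1 + 1 + 0 + 1 + 2 + 1 + 0 + 2 + 1 + 1 + 1 + 0 + 1 + 2 + 1 + 1 + 2 + 0 + 1 = 25
distinct = 276 − 25 = 251

251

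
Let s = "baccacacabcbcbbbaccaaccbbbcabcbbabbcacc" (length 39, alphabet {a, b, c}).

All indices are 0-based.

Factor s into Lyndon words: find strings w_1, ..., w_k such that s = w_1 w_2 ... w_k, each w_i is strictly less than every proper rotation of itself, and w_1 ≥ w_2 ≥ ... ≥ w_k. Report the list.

["b", "acc", "ac", "ac", "abcbcbbbacc", "aaccbbbcabcbbabbcacc"]

emit factor 1: 'b' (i=0, period=1)
emit factor 2: 'acc' (i=1, period=3)
emit factor 3: 'ac' (i=4, period=2)
emit factor 4: 'ac' (i=6, period=2)
emit factor 5: 'abcbcbbbacc' (i=8, period=11)
emit factor 6: 'aaccbbbcabcbbabbcacc' (i=19, period=20)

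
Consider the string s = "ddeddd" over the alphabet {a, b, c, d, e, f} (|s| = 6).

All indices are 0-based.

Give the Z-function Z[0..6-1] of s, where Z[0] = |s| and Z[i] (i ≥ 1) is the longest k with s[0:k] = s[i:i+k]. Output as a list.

Z[0]=6
i=1: i≥r, start 0; Z[1]=1 scan→box=[1,2)
i=2: i≥r, start 0; Z[2]=0
i=3: i≥r, start 0; Z[3]=2 scan→box=[3,5)
i=4: min(r-i=1, Z[1]=1)=1; Z[4]=2 scan→box=[4,6)
i=5: min(r-i=1, Z[1]=1)=1; Z[5]=1

[6, 1, 0, 2, 2, 1]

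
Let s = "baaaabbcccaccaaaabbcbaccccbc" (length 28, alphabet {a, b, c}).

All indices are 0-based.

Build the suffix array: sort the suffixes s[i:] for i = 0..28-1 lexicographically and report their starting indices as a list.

[13, 1, 14, 2, 15, 3, 16, 4, 10, 21, 0, 20, 17, 5, 26, 18, 6, 27, 12, 9, 19, 25, 11, 8, 24, 7, 23, 22]

rank | idx | suffix
   0 |  13 | aaaabbcbaccccbc
   1 |   1 | aaaabbcccaccaaaabbcbaccccbc
   2 |  14 | aaabbcbaccccbc
   3 |   2 | aaabbcccaccaaaabbcbaccccbc
   4 |  15 | aabbcbaccccbc
   5 |   3 | aabbcccaccaaaabbcbaccccbc
   6 |  16 | abbcbaccccbc
   7 |   4 | abbcccaccaaaabbcbaccccbc
   8 |  10 | accaaaabbcbaccccbc
   9 |  21 | accccbc
  10 |   0 | baaaabbcccaccaaaabbcbaccccbc
  11 |  20 | baccccbc
  12 |  17 | bbcbaccccbc
  13 |   5 | bbcccaccaaaabbcbaccccbc
  14 |  26 | bc
  15 |  18 | bcbaccccbc
  16 |   6 | bcccaccaaaabbcbaccccbc
  17 |  27 | c
  18 |  12 | caaaabbcbaccccbc
  19 |   9 | caccaaaabbcbaccccbc
  20 |  19 | cbaccccbc
  21 |  25 | cbc
  22 |  11 | ccaaaabbcbaccccbc
  23 |   8 | ccaccaaaabbcbaccccbc
  24 |  24 | ccbc
  25 |   7 | cccaccaaaabbcbaccccbc
  26 |  23 | cccbc
  27 |  22 | ccccbc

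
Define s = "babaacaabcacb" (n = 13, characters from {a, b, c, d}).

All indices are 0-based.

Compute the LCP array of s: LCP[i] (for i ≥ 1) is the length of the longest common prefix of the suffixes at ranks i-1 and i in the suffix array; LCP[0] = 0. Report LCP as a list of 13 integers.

rank | idx | suffix
   0 |   6 | aabcacb
   1 |   3 | aacaabcacb
   2 |   1 | abaacaabcacb
   3 |   7 | abcacb
   4 |   4 | acaabcacb
   5 |  10 | acb
   6 |  12 | b
   7 |   2 | baacaabcacb
   8 |   0 | babaacaabcacb
   9 |   8 | bcacb
  10 |   5 | caabcacb
  11 |   9 | cacb
  12 |  11 | cb

SA = [6, 3, 1, 7, 4, 10, 12, 2, 0, 8, 5, 9, 11]
[i] adj suffixes → lcp
  [1] 6/3 → 2 ('aa')
  [2] 3/1 → 1 ('a')
  [3] 1/7 → 2 ('ab')
  [4] 7/4 → 1 ('a')
  [5] 4/10 → 2 ('ac')
  [6] 10/12 → 0 ('')
  [7] 12/2 → 1 ('b')
  [8] 2/0 → 2 ('ba')
  [9] 0/8 → 1 ('b')
  [10] 8/5 → 0 ('')
  [11] 5/9 → 2 ('ca')
  [12] 9/11 → 1 ('c')

[0, 2, 1, 2, 1, 2, 0, 1, 2, 1, 0, 2, 1]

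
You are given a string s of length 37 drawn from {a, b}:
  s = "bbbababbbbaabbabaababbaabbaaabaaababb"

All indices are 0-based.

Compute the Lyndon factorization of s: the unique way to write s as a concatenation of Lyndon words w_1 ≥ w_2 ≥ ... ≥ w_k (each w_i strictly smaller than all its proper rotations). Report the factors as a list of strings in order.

["b", "b", "b", "ababbbb", "aabbab", "aababbaabb", "aaabaaababb"]

emit factor 1: 'b' (i=0, period=1)
emit factor 2: 'b' (i=1, period=1)
emit factor 3: 'b' (i=2, period=1)
emit factor 4: 'ababbbb' (i=3, period=7)
emit factor 5: 'aabbab' (i=10, period=6)
emit factor 6: 'aababbaabb' (i=16, period=10)
emit factor 7: 'aaabaaababb' (i=26, period=11)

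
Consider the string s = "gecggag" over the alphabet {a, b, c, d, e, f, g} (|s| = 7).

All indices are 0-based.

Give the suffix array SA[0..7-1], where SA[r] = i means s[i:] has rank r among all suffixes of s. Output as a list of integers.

sorted suffixes:
  #0 SA[0]=5  'ag'
  #1 SA[1]=2  'cggag'
  #2 SA[2]=1  'ecggag'
  #3 SA[3]=6  'g'
  #4 SA[4]=4  'gag'
  #5 SA[5]=0  'gecggag'
  #6 SA[6]=3  'ggag'

[5, 2, 1, 6, 4, 0, 3]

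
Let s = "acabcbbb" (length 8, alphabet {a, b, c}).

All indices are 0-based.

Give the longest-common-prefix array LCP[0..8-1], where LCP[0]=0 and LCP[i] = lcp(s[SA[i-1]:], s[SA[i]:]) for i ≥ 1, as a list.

rank | idx | suffix
   0 |   2 | abcbbb
   1 |   0 | acabcbbb
   2 |   7 | b
   3 |   6 | bb
   4 |   5 | bbb
   5 |   3 | bcbbb
   6 |   1 | cabcbbb
   7 |   4 | cbbb

SA = [2, 0, 7, 6, 5, 3, 1, 4]
rank  pair      lcp
   1  s[2:],s[0:]  1  'a'
   2  s[0:],s[7:]  0  ''
   3  s[7:],s[6:]  1  'b'
   4  s[6:],s[5:]  2  'bb'
   5  s[5:],s[3:]  1  'b'
   6  s[3:],s[1:]  0  ''
   7  s[1:],s[4:]  1  'c'

[0, 1, 0, 1, 2, 1, 0, 1]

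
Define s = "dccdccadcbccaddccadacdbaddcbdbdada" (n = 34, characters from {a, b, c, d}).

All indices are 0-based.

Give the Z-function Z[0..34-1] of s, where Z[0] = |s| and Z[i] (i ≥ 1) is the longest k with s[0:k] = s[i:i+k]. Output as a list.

[34, 0, 0, 3, 0, 0, 0, 2, 0, 0, 0, 0, 0, 1, 3, 0, 0, 0, 1, 0, 0, 1, 0, 0, 1, 2, 0, 0, 1, 0, 1, 0, 1, 0]

Z[0]=34
i=1: fresh scan; Z[1]=0
i=2: fresh scan; Z[2]=0
i=3: fresh scan; Z[3]=3 scan→box=[3,6)
i=4: min(r-i=2, Z[1]=0)=0; Z[4]=0
i=5: min(r-i=1, Z[2]=0)=0; Z[5]=0
i=6: fresh scan; Z[6]=0
i=7: fresh scan; Z[7]=2 scan→box=[7,9)
i=8: min(r-i=1, Z[1]=0)=0; Z[8]=0
i=9: fresh scan; Z[9]=0
i=10: fresh scan; Z[10]=0
i=11: fresh scan; Z[11]=0
i=12: fresh scan; Z[12]=0
i=13: fresh scan; Z[13]=1 scan→box=[13,14)
i=14: fresh scan; Z[14]=3 scan→box=[14,17)
i=15: min(r-i=2, Z[1]=0)=0; Z[15]=0
i=16: min(r-i=1, Z[2]=0)=0; Z[16]=0
i=17: fresh scan; Z[17]=0
i=18: fresh scan; Z[18]=1 scan→box=[18,19)
i=19: fresh scan; Z[19]=0
i=20: fresh scan; Z[20]=0
i=21: fresh scan; Z[21]=1 scan→box=[21,22)
i=22: fresh scan; Z[22]=0
i=23: fresh scan; Z[23]=0
i=24: fresh scan; Z[24]=1 scan→box=[24,25)
i=25: fresh scan; Z[25]=2 scan→box=[25,27)
i=26: min(r-i=1, Z[1]=0)=0; Z[26]=0
i=27: fresh scan; Z[27]=0
i=28: fresh scan; Z[28]=1 scan→box=[28,29)
i=29: fresh scan; Z[29]=0
i=30: fresh scan; Z[30]=1 scan→box=[30,31)
i=31: fresh scan; Z[31]=0
i=32: fresh scan; Z[32]=1 scan→box=[32,33)
i=33: fresh scan; Z[33]=0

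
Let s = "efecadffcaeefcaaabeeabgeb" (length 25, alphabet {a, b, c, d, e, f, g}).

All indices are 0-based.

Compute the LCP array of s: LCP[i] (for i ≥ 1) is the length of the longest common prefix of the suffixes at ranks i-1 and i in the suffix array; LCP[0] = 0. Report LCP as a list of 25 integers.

rank→(start, suffix):
  0 → (14, 'aaabeeabgeb')
  1 → (15, 'aabeeabgeb')
  2 → (16, 'abeeabgeb')
  3 → (20, 'abgeb')
  4 → (4, 'adffcaeefcaaabeeabgeb')
  5 → (9, 'aeefcaaabeeabgeb')
  6 → (24, 'b')
  7 → (17, 'beeabgeb')
  8 → (21, 'bgeb')
  9 → (13, 'caaabeeabgeb')
  10 → (3, 'cadffcaeefcaaabeeabgeb')
  11 → (8, 'caeefcaaabeeabgeb')
  12 → (5, 'dffcaeefcaaabeeabgeb')
  13 → (19, 'eabgeb')
  14 → (23, 'eb')
  15 → (2, 'ecadffcaeefcaaabeeabgeb')
  16 → (18, 'eeabgeb')
  17 → (10, 'eefcaaabeeabgeb')
  18 → (11, 'efcaaabeeabgeb')
  19 → (0, 'efecadffcaeefcaaabeeabgeb')
  20 → (12, 'fcaaabeeabgeb')
  21 → (7, 'fcaeefcaaabeeabgeb')
  22 → (1, 'fecadffcaeefcaaabeeabgeb')
  23 → (6, 'ffcaeefcaaabeeabgeb')
  24 → (22, 'geb')

SA = [14, 15, 16, 20, 4, 9, 24, 17, 21, 13, 3, 8, 5, 19, 23, 2, 18, 10, 11, 0, 12, 7, 1, 6, 22]
rank  pair      lcp
   1  s[14:],s[15:]  2  'aa'
   2  s[15:],s[16:]  1  'a'
   3  s[16:],s[20:]  2  'ab'
   4  s[20:],s[4:]  1  'a'
   5  s[4:],s[9:]  1  'a'
   6  s[9:],s[24:]  0  ''
   7  s[24:],s[17:]  1  'b'
   8  s[17:],s[21:]  1  'b'
   9  s[21:],s[13:]  0  ''
  10  s[13:],s[3:]  2  'ca'
  11  s[3:],s[8:]  2  'ca'
  12  s[8:],s[5:]  0  ''
  13  s[5:],s[19:]  0  ''
  14  s[19:],s[23:]  1  'e'
  15  s[23:],s[2:]  1  'e'
  16  s[2:],s[18:]  1  'e'
  17  s[18:],s[10:]  2  'ee'
  18  s[10:],s[11:]  1  'e'
  19  s[11:],s[0:]  2  'ef'
  20  s[0:],s[12:]  0  ''
  21  s[12:],s[7:]  3  'fca'
  22  s[7:],s[1:]  1  'f'
  23  s[1:],s[6:]  1  'f'
  24  s[6:],s[22:]  0  ''

[0, 2, 1, 2, 1, 1, 0, 1, 1, 0, 2, 2, 0, 0, 1, 1, 1, 2, 1, 2, 0, 3, 1, 1, 0]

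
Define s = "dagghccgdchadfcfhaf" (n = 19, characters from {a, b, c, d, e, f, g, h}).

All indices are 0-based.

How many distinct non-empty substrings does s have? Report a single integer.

176

sorted suffixes:
  #0 SA[0]=11  'adfcfhaf'
  #1 SA[1]=17  'af'
  #2 SA[2]=1  'agghccgdchadfcfhaf'
  #3 SA[3]=5  'ccgdchadfcfhaf'
  #4 SA[4]=14  'cfhaf'
  #5 SA[5]=6  'cgdchadfcfhaf'
  #6 SA[6]=9  'chadfcfhaf'
  #7 SA[7]=0  'dagghccgdchadfcfhaf'
  #8 SA[8]=8  'dchadfcfhaf'
  #9 SA[9]=12  'dfcfhaf'
  #10 SA[10]=18  'f'
  #11 SA[11]=13  'fcfhaf'
  #12 SA[12]=15  'fhaf'
  #13 SA[13]=7  'gdchadfcfhaf'
  #14 SA[14]=2  'gghccgdchadfcfhaf'
  #15 SA[15]=3  'ghccgdchadfcfhaf'
  #16 SA[16]=10  'hadfcfhaf'
  #17 SA[17]=16  'haf'
  #18 SA[18]=4  'hccgdchadfcfhaf'

SA = [11, 17, 1, 5, 14, 6, 9, 0, 8, 12, 18, 13, 15, 7, 2, 3, 10, 16, 4]
[i] adj suffixes → lcp
  [1] 11/17 → 1 ('a')
  [2] 17/1 → 1 ('a')
  [3] 1/5 → 0 ('')
  [4] 5/14 → 1 ('c')
  [5] 14/6 → 1 ('c')
  [6] 6/9 → 1 ('c')
  [7] 9/0 → 0 ('')
  [8] 0/8 → 1 ('d')
  [9] 8/12 → 1 ('d')
  [10] 12/18 → 0 ('')
  [11] 18/13 → 1 ('f')
  [12] 13/15 → 1 ('f')
  [13] 15/7 → 0 ('')
  [14] 7/2 → 1 ('g')
  [15] 2/3 → 1 ('g')
  [16] 3/10 → 0 ('')
  [17] 10/16 → 2 ('ha')
  [18] 16/4 → 1 ('h')

n(n+1)/2 = 19·20/2 = 190
Σ LCP = 0 + 1 + 1 + 0 + 1 + 1 + 1 + 0 + 1 + 1 + 0 + 1 + 1 + 0 + 1 + 1 + 0 + 2 + 1 = 14
distinct = 190 − 14 = 176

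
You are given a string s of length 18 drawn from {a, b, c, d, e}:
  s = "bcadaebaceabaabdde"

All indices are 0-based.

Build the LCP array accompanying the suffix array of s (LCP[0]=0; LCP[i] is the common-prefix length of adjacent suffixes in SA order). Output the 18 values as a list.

[0, 1, 2, 1, 1, 1, 0, 2, 1, 1, 0, 1, 0, 1, 1, 0, 1, 1]

sorted suffixes:
  #0 SA[0]=12  'aabdde'
  #1 SA[1]=10  'abaabdde'
  #2 SA[2]=13  'abdde'
  #3 SA[3]=7  'aceabaabdde'
  #4 SA[4]=2  'adaebaceabaabdde'
  #5 SA[5]=4  'aebaceabaabdde'
  #6 SA[6]=11  'baabdde'
  #7 SA[7]=6  'baceabaabdde'
  #8 SA[8]=0  'bcadaebaceabaabdde'
  #9 SA[9]=14  'bdde'
  #10 SA[10]=1  'cadaebaceabaabdde'
  #11 SA[11]=8  'ceabaabdde'
  #12 SA[12]=3  'daebaceabaabdde'
  #13 SA[13]=15  'dde'
  #14 SA[14]=16  'de'
  #15 SA[15]=17  'e'
  #16 SA[16]=9  'eabaabdde'
  #17 SA[17]=5  'ebaceabaabdde'

SA = [12, 10, 13, 7, 2, 4, 11, 6, 0, 14, 1, 8, 3, 15, 16, 17, 9, 5]
rank  pair      lcp
   1  s[12:],s[10:]  1  'a'
   2  s[10:],s[13:]  2  'ab'
   3  s[13:],s[7:]  1  'a'
   4  s[7:],s[2:]  1  'a'
   5  s[2:],s[4:]  1  'a'
   6  s[4:],s[11:]  0  ''
   7  s[11:],s[6:]  2  'ba'
   8  s[6:],s[0:]  1  'b'
   9  s[0:],s[14:]  1  'b'
  10  s[14:],s[1:]  0  ''
  11  s[1:],s[8:]  1  'c'
  12  s[8:],s[3:]  0  ''
  13  s[3:],s[15:]  1  'd'
  14  s[15:],s[16:]  1  'd'
  15  s[16:],s[17:]  0  ''
  16  s[17:],s[9:]  1  'e'
  17  s[9:],s[5:]  1  'e'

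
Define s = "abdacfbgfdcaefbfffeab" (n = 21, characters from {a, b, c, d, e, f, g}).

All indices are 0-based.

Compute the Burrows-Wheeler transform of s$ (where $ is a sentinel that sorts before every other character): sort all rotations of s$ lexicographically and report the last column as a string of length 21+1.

rank  rotation                last
    0  $abdacfbgfdcaefbfffeab  b
    1  ab$abdacfbgfdcaefbfffe  e
    2  abdacfbgfdcaefbfffeab$  $
    3  acfbgfdcaefbfffeab$abd  d
    4  aefbfffeab$abdacfbgfdc  c
    5  b$abdacfbgfdcaefbfffea  a
    6  bdacfbgfdcaefbfffeab$a  a
    7  bfffeab$abdacfbgfdcaef  f
    8  bgfdcaefbfffeab$abdacf  f
    9  caefbfffeab$abdacfbgfd  d
   10  cfbgfdcaefbfffeab$abda  a
   11  dacfbgfdcaefbfffeab$ab  b
   12  dcaefbfffeab$abdacfbgf  f
   13  eab$abdacfbgfdcaefbfff  f
   14  efbfffeab$abdacfbgfdca  a
   15  fbfffeab$abdacfbgfdcae  e
   16  fbgfdcaefbfffeab$abdac  c
   17  fdcaefbfffeab$abdacfbg  g
   18  feab$abdacfbgfdcaefbff  f
   19  ffeab$abdacfbgfdcaefbf  f
   20  fffeab$abdacfbgfdcaefb  b
   21  gfdcaefbfffeab$abdacfb  b

be$dcaaffdabffaecgffbb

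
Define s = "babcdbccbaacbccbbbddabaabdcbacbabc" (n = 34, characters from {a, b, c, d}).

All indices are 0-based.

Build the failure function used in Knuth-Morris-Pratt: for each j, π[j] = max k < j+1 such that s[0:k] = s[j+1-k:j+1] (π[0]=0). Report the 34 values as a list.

[0, 0, 1, 0, 0, 1, 0, 0, 1, 2, 0, 0, 1, 0, 0, 1, 1, 1, 0, 0, 0, 1, 2, 0, 1, 0, 0, 1, 2, 0, 1, 2, 3, 4]

π[0] = 0
j=1 s[j]='a': π[1]=0 (border '')
j=2 s[j]='b': π[2]=1 (border 'b')
j=3 s[j]='c': k: 1→0; π[3]=0 (border '')
j=4 s[j]='d': π[4]=0 (border '')
j=5 s[j]='b': π[5]=1 (border 'b')
j=6 s[j]='c': k: 1→0; π[6]=0 (border '')
j=7 s[j]='c': π[7]=0 (border '')
j=8 s[j]='b': π[8]=1 (border 'b')
j=9 s[j]='a': π[9]=2 (border 'ba')
j=10 s[j]='a': k: 2→0; π[10]=0 (border '')
j=11 s[j]='c': π[11]=0 (border '')
j=12 s[j]='b': π[12]=1 (border 'b')
j=13 s[j]='c': k: 1→0; π[13]=0 (border '')
j=14 s[j]='c': π[14]=0 (border '')
j=15 s[j]='b': π[15]=1 (border 'b')
j=16 s[j]='b': k: 1→0; π[16]=1 (border 'b')
j=17 s[j]='b': k: 1→0; π[17]=1 (border 'b')
j=18 s[j]='d': k: 1→0; π[18]=0 (border '')
j=19 s[j]='d': π[19]=0 (border '')
j=20 s[j]='a': π[20]=0 (border '')
j=21 s[j]='b': π[21]=1 (border 'b')
j=22 s[j]='a': π[22]=2 (border 'ba')
j=23 s[j]='a': k: 2→0; π[23]=0 (border '')
j=24 s[j]='b': π[24]=1 (border 'b')
j=25 s[j]='d': k: 1→0; π[25]=0 (border '')
j=26 s[j]='c': π[26]=0 (border '')
j=27 s[j]='b': π[27]=1 (border 'b')
j=28 s[j]='a': π[28]=2 (border 'ba')
j=29 s[j]='c': k: 2→0; π[29]=0 (border '')
j=30 s[j]='b': π[30]=1 (border 'b')
j=31 s[j]='a': π[31]=2 (border 'ba')
j=32 s[j]='b': π[32]=3 (border 'bab')
j=33 s[j]='c': π[33]=4 (border 'babc')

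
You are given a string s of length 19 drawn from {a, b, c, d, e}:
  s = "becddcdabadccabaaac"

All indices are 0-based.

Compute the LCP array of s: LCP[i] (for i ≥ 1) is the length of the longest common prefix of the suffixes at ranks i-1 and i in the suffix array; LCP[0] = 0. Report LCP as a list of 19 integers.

[0, 2, 1, 3, 1, 1, 0, 2, 1, 0, 1, 1, 1, 2, 0, 1, 2, 1, 0]

sorted suffixes:
  #0 SA[0]=15  'aaac'
  #1 SA[1]=16  'aac'
  #2 SA[2]=13  'abaaac'
  #3 SA[3]=7  'abadccabaaac'
  #4 SA[4]=17  'ac'
  #5 SA[5]=9  'adccabaaac'
  #6 SA[6]=14  'baaac'
  #7 SA[7]=8  'badccabaaac'
  #8 SA[8]=0  'becddcdabadccabaaac'
  #9 SA[9]=18  'c'
  #10 SA[10]=12  'cabaaac'
  #11 SA[11]=11  'ccabaaac'
  #12 SA[12]=5  'cdabadccabaaac'
  #13 SA[13]=2  'cddcdabadccabaaac'
  #14 SA[14]=6  'dabadccabaaac'
  #15 SA[15]=10  'dccabaaac'
  #16 SA[16]=4  'dcdabadccabaaac'
  #17 SA[17]=3  'ddcdabadccabaaac'
  #18 SA[18]=1  'ecddcdabadccabaaac'

SA = [15, 16, 13, 7, 17, 9, 14, 8, 0, 18, 12, 11, 5, 2, 6, 10, 4, 3, 1]
i: (SA[i-1],SA[i]) lcp shared
  1: (15,16) 2 'aa'
  2: (16,13) 1 'a'
  3: (13,7) 3 'aba'
  4: (7,17) 1 'a'
  5: (17,9) 1 'a'
  6: (9,14) 0 ''
  7: (14,8) 2 'ba'
  8: (8,0) 1 'b'
  9: (0,18) 0 ''
  10: (18,12) 1 'c'
  11: (12,11) 1 'c'
  12: (11,5) 1 'c'
  13: (5,2) 2 'cd'
  14: (2,6) 0 ''
  15: (6,10) 1 'd'
  16: (10,4) 2 'dc'
  17: (4,3) 1 'd'
  18: (3,1) 0 ''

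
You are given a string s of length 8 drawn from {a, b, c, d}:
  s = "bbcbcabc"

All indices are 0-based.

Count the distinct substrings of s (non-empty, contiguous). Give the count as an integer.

sorted suffixes:
  #0 SA[0]=5  'abc'
  #1 SA[1]=0  'bbcbcabc'
  #2 SA[2]=6  'bc'
  #3 SA[3]=3  'bcabc'
  #4 SA[4]=1  'bcbcabc'
  #5 SA[5]=7  'c'
  #6 SA[6]=4  'cabc'
  #7 SA[7]=2  'cbcabc'

SA = [5, 0, 6, 3, 1, 7, 4, 2]
i: (SA[i-1],SA[i]) lcp shared
  1: (5,0) 0 ''
  2: (0,6) 1 'b'
  3: (6,3) 2 'bc'
  4: (3,1) 2 'bc'
  5: (1,7) 0 ''
  6: (7,4) 1 'c'
  7: (4,2) 1 'c'

n(n+1)/2 = 8·9/2 = 36
Σ LCP = 0 + 0 + 1 + 2 + 2 + 0 + 1 + 1 = 7
distinct = 36 − 7 = 29

29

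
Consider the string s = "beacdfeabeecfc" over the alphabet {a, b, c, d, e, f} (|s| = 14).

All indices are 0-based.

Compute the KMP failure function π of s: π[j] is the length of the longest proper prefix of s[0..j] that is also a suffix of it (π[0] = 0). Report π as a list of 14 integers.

π[0] = 0
j=1 s[j]='e': π[1]=0 (border '')
j=2 s[j]='a': π[2]=0 (border '')
j=3 s[j]='c': π[3]=0 (border '')
j=4 s[j]='d': π[4]=0 (border '')
j=5 s[j]='f': π[5]=0 (border '')
j=6 s[j]='e': π[6]=0 (border '')
j=7 s[j]='a': π[7]=0 (border '')
j=8 s[j]='b': π[8]=1 (border 'b')
j=9 s[j]='e': π[9]=2 (border 'be')
j=10 s[j]='e': k: 2→0; π[10]=0 (border '')
j=11 s[j]='c': π[11]=0 (border '')
j=12 s[j]='f': π[12]=0 (border '')
j=13 s[j]='c': π[13]=0 (border '')

[0, 0, 0, 0, 0, 0, 0, 0, 1, 2, 0, 0, 0, 0]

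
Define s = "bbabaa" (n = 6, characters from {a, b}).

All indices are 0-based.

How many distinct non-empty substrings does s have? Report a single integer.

16

rank | idx | suffix
   0 |   5 | a
   1 |   4 | aa
   2 |   2 | abaa
   3 |   3 | baa
   4 |   1 | babaa
   5 |   0 | bbabaa

SA = [5, 4, 2, 3, 1, 0]
rank  pair      lcp
   1  s[5:],s[4:]  1  'a'
   2  s[4:],s[2:]  1  'a'
   3  s[2:],s[3:]  0  ''
   4  s[3:],s[1:]  2  'ba'
   5  s[1:],s[0:]  1  'b'

n(n+1)/2 = 6·7/2 = 21
Σ LCP = 0 + 1 + 1 + 0 + 2 + 1 = 5
distinct = 21 − 5 = 16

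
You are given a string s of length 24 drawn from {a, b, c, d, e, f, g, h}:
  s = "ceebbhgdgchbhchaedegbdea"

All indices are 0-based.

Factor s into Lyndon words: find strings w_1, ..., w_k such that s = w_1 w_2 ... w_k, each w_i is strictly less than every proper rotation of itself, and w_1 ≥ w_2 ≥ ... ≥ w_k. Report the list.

["cee", "bbhgdgchbhch", "aedegbde", "a"]

emit factor 1: 'cee' (i=0, period=3)
emit factor 2: 'bbhgdgchbhch' (i=3, period=12)
emit factor 3: 'aedegbde' (i=15, period=8)
emit factor 4: 'a' (i=23, period=1)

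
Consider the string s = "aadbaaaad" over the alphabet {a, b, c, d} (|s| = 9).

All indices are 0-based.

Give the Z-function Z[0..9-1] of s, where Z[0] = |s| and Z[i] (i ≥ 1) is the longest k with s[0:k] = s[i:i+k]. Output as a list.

[9, 1, 0, 0, 2, 2, 3, 1, 0]

Z[0]=9
i=1: i≥r, start 0; Z[1]=1 scan→box=[1,2)
i=2: i≥r, start 0; Z[2]=0
i=3: i≥r, start 0; Z[3]=0
i=4: i≥r, start 0; Z[4]=2 scan→box=[4,6)
i=5: min(r-i=1, Z[1]=1)=1; Z[5]=2 scan→box=[5,7)
i=6: min(r-i=1, Z[1]=1)=1; Z[6]=3 scan→box=[6,9)
i=7: min(r-i=2, Z[1]=1)=1; Z[7]=1
i=8: min(r-i=1, Z[2]=0)=0; Z[8]=0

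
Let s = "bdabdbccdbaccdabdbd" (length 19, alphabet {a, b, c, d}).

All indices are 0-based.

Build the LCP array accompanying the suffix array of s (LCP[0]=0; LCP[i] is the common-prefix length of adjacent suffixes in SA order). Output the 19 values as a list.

[0, 4, 1, 0, 1, 1, 2, 2, 3, 0, 3, 1, 2, 0, 1, 5, 1, 2, 2]

rank→(start, suffix):
  0 → (2, 'abdbccdbaccdabdbd')
  1 → (14, 'abdbd')
  2 → (10, 'accdabdbd')
  3 → (9, 'baccdabdbd')
  4 → (5, 'bccdbaccdabdbd')
  5 → (17, 'bd')
  6 → (0, 'bdabdbccdbaccdabdbd')
  7 → (3, 'bdbccdbaccdabdbd')
  8 → (15, 'bdbd')
  9 → (11, 'ccdabdbd')
  10 → (6, 'ccdbaccdabdbd')
  11 → (12, 'cdabdbd')
  12 → (7, 'cdbaccdabdbd')
  13 → (18, 'd')
  14 → (1, 'dabdbccdbaccdabdbd')
  15 → (13, 'dabdbd')
  16 → (8, 'dbaccdabdbd')
  17 → (4, 'dbccdbaccdabdbd')
  18 → (16, 'dbd')

SA = [2, 14, 10, 9, 5, 17, 0, 3, 15, 11, 6, 12, 7, 18, 1, 13, 8, 4, 16]
[i] adj suffixes → lcp
  [1] 2/14 → 4 ('abdb')
  [2] 14/10 → 1 ('a')
  [3] 10/9 → 0 ('')
  [4] 9/5 → 1 ('b')
  [5] 5/17 → 1 ('b')
  [6] 17/0 → 2 ('bd')
  [7] 0/3 → 2 ('bd')
  [8] 3/15 → 3 ('bdb')
  [9] 15/11 → 0 ('')
  [10] 11/6 → 3 ('ccd')
  [11] 6/12 → 1 ('c')
  [12] 12/7 → 2 ('cd')
  [13] 7/18 → 0 ('')
  [14] 18/1 → 1 ('d')
  [15] 1/13 → 5 ('dabdb')
  [16] 13/8 → 1 ('d')
  [17] 8/4 → 2 ('db')
  [18] 4/16 → 2 ('db')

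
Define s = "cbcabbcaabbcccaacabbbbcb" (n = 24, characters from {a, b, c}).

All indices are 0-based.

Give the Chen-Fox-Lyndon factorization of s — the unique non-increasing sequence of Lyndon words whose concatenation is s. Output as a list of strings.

["c", "bc", "abbc", "aabbcccaacabbbbcb"]

emit factor 1: 'c' (i=0, period=1)
emit factor 2: 'bc' (i=1, period=2)
emit factor 3: 'abbc' (i=3, period=4)
emit factor 4: 'aabbcccaacabbbbcb' (i=7, period=17)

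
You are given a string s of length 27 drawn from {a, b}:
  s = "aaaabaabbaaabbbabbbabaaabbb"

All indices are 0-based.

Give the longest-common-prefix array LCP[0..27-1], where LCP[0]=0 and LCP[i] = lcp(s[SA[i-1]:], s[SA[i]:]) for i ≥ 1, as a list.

sorted suffixes:
  #0 SA[0]=0  'aaaabaabbaaabbbabbbabaaabbb'
  #1 SA[1]=1  'aaabaabbaaabbbabbbabaaabbb'
  #2 SA[2]=21  'aaabbb'
  #3 SA[3]=9  'aaabbbabbbabaaabbb'
  #4 SA[4]=2  'aabaabbaaabbbabbbabaaabbb'
  #5 SA[5]=5  'aabbaaabbbabbbabaaabbb'
  #6 SA[6]=22  'aabbb'
  #7 SA[7]=10  'aabbbabbbabaaabbb'
  #8 SA[8]=19  'abaaabbb'
  #9 SA[9]=3  'abaabbaaabbbabbbabaaabbb'
  #10 SA[10]=6  'abbaaabbbabbbabaaabbb'
  #11 SA[11]=23  'abbb'
  #12 SA[12]=15  'abbbabaaabbb'
  #13 SA[13]=11  'abbbabbbabaaabbb'
  #14 SA[14]=26  'b'
  #15 SA[15]=20  'baaabbb'
  #16 SA[16]=8  'baaabbbabbbabaaabbb'
  #17 SA[17]=4  'baabbaaabbbabbbabaaabbb'
  #18 SA[18]=18  'babaaabbb'
  #19 SA[19]=14  'babbbabaaabbb'
  #20 SA[20]=25  'bb'
  #21 SA[21]=7  'bbaaabbbabbbabaaabbb'
  #22 SA[22]=17  'bbabaaabbb'
  #23 SA[23]=13  'bbabbbabaaabbb'
  #24 SA[24]=24  'bbb'
  #25 SA[25]=16  'bbbabaaabbb'
  #26 SA[26]=12  'bbbabbbabaaabbb'

SA = [0, 1, 21, 9, 2, 5, 22, 10, 19, 3, 6, 23, 15, 11, 26, 20, 8, 4, 18, 14, 25, 7, 17, 13, 24, 16, 12]
rank  pair      lcp
   1  s[0:],s[1:]  3  'aaa'
   2  s[1:],s[21:]  4  'aaab'
   3  s[21:],s[9:]  6  'aaabbb'
   4  s[9:],s[2:]  2  'aa'
   5  s[2:],s[5:]  3  'aab'
   6  s[5:],s[22:]  4  'aabb'
   7  s[22:],s[10:]  5  'aabbb'
   8  s[10:],s[19:]  1  'a'
   9  s[19:],s[3:]  4  'abaa'
  10  s[3:],s[6:]  2  'ab'
  11  s[6:],s[23:]  3  'abb'
  12  s[23:],s[15:]  4  'abbb'
  13  s[15:],s[11:]  6  'abbbab'
  14  s[11:],s[26:]  0  ''
  15  s[26:],s[20:]  1  'b'
  16  s[20:],s[8:]  7  'baaabbb'
  17  s[8:],s[4:]  3  'baa'
  18  s[4:],s[18:]  2  'ba'
  19  s[18:],s[14:]  3  'bab'
  20  s[14:],s[25:]  1  'b'
  21  s[25:],s[7:]  2  'bb'
  22  s[7:],s[17:]  3  'bba'
  23  s[17:],s[13:]  4  'bbab'
  24  s[13:],s[24:]  2  'bb'
  25  s[24:],s[16:]  3  'bbb'
  26  s[16:],s[12:]  5  'bbbab'

[0, 3, 4, 6, 2, 3, 4, 5, 1, 4, 2, 3, 4, 6, 0, 1, 7, 3, 2, 3, 1, 2, 3, 4, 2, 3, 5]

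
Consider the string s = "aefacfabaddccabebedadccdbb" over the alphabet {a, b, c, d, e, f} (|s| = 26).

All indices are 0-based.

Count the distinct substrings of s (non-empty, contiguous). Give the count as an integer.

rank→(start, suffix):
  0 → (6, 'abaddccabebedadccdbb')
  1 → (13, 'abebedadccdbb')
  2 → (3, 'acfabaddccabebedadccdbb')
  3 → (19, 'adccdbb')
  4 → (8, 'addccabebedadccdbb')
  5 → (0, 'aefacfabaddccabebedadccdbb')
  6 → (25, 'b')
  7 → (7, 'baddccabebedadccdbb')
  8 → (24, 'bb')
  9 → (14, 'bebedadccdbb')
  10 → (16, 'bedadccdbb')
  11 → (12, 'cabebedadccdbb')
  12 → (11, 'ccabebedadccdbb')
  13 → (21, 'ccdbb')
  14 → (22, 'cdbb')
  15 → (4, 'cfabaddccabebedadccdbb')
  16 → (18, 'dadccdbb')
  17 → (23, 'dbb')
  18 → (10, 'dccabebedadccdbb')
  19 → (20, 'dccdbb')
  20 → (9, 'ddccabebedadccdbb')
  21 → (15, 'ebedadccdbb')
  22 → (17, 'edadccdbb')
  23 → (1, 'efacfabaddccabebedadccdbb')
  24 → (5, 'fabaddccabebedadccdbb')
  25 → (2, 'facfabaddccabebedadccdbb')

SA = [6, 13, 3, 19, 8, 0, 25, 7, 24, 14, 16, 12, 11, 21, 22, 4, 18, 23, 10, 20, 9, 15, 17, 1, 5, 2]
i: (SA[i-1],SA[i]) lcp shared
  1: (6,13) 2 'ab'
  2: (13,3) 1 'a'
  3: (3,19) 1 'a'
  4: (19,8) 2 'ad'
  5: (8,0) 1 'a'
  6: (0,25) 0 ''
  7: (25,7) 1 'b'
  8: (7,24) 1 'b'
  9: (24,14) 1 'b'
  10: (14,16) 2 'be'
  11: (16,12) 0 ''
  12: (12,11) 1 'c'
  13: (11,21) 2 'cc'
  14: (21,22) 1 'c'
  15: (22,4) 1 'c'
  16: (4,18) 0 ''
  17: (18,23) 1 'd'
  18: (23,10) 1 'd'
  19: (10,20) 3 'dcc'
  20: (20,9) 1 'd'
  21: (9,15) 0 ''
  22: (15,17) 1 'e'
  23: (17,1) 1 'e'
  24: (1,5) 0 ''
  25: (5,2) 2 'fa'

n(n+1)/2 = 26·27/2 = 351
Σ LCP = 0 + 2 + 1 + 1 + 2 + 1 + 0 + 1 + 1 + 1 + 2 + 0 + 1 + 2 + 1 + 1 + 0 + 1 + 1 + 3 + 1 + 0 + 1 + 1 + 0 + 2 = 27
distinct = 351 − 27 = 324

324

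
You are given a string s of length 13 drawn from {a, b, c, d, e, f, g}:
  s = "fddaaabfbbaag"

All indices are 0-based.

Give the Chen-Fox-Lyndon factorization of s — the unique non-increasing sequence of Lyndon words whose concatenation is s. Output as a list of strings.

emit factor 1: 'f' (i=0, period=1)
emit factor 2: 'd' (i=1, period=1)
emit factor 3: 'd' (i=2, period=1)
emit factor 4: 'aaabfbbaag' (i=3, period=10)

["f", "d", "d", "aaabfbbaag"]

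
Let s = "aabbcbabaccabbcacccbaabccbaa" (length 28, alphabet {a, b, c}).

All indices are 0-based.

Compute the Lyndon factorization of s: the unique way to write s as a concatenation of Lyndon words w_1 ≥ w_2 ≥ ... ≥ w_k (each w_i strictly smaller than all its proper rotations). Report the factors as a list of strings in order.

emit factor 1: 'aabbcbabaccabbcacccbaabccb' (i=0, period=26)
emit factor 2: 'a' (i=26, period=1)
emit factor 3: 'a' (i=27, period=1)

["aabbcbabaccabbcacccbaabccb", "a", "a"]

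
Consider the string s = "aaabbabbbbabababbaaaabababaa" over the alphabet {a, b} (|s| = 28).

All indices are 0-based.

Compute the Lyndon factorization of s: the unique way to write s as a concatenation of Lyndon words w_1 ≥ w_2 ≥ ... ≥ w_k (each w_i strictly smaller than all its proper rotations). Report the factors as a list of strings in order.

emit factor 1: 'aaabbabbbbabababb' (i=0, period=17)
emit factor 2: 'aaaababab' (i=17, period=9)
emit factor 3: 'a' (i=26, period=1)
emit factor 4: 'a' (i=27, period=1)

["aaabbabbbbabababb", "aaaababab", "a", "a"]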